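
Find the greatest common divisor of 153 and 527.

17

153 = 3² · 17
527 = 17 · 31
Common: 17 = 17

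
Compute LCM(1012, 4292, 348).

lcm(1012, 4292) = 1012·4292/gcd = 4343504/4 = 1085876
lcm(1085876, 348) = 1085876·348/gcd = 377884848/116 = 3257628

3257628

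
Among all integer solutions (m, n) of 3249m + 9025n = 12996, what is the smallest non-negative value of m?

gcd(3249, 9025) = 361 (Euclid: 9025 = 2·3249 + 2527; 3249 = 1·2527 + 722; 2527 = 3·722 + 361; 722 = 2·361 + 0), and 361 | 12996.
Extended Euclid: 3249·(-11) + 9025·(4) = 361. Scale by 36: m₀ = -396.
General solution m = m₀ + 25t; reducing mod 25 gives m = 4 (and n = 0).

4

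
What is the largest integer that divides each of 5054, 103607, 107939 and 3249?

361

5054 = 2 · 7 · 19²; 103607 = 7 · 19² · 41; 107939 = 13 · 19² · 23; 3249 = 3² · 19²
gcd takes min exponent of each prime: 19² = 361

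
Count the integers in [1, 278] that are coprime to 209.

Prime factors of 209: 11, 19. Count integers ≤ 278 divisible by none of them.
By inclusion–exclusion: 278 − ⌊278/11⌋ − ⌊278/19⌋ + ⌊278/209⌋ = 240.

240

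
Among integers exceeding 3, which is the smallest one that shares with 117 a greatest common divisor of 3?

117 = 3·39. Any k with gcd(k, 117) = 3 is a multiple of 3, say 3s, with s coprime to 39.
Need s > 3/3, so s ≥ 2. First s ≥ 2 with gcd(s, 39) = 1 is s = 2. Thus k = 3·2 = 6.

6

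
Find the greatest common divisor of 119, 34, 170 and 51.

gcd(119, 34): 119 = 3·34 + 17; 34 = 2·17 + 0 → 17
gcd(17, 170): 170 = 10·17 + 0 → 17
gcd(17, 51): 51 = 3·17 + 0 → 17

17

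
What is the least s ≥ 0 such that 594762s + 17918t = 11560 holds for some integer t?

Reduce mod 17918: 594762s ≡ 11560 (mod 17918). With g = gcd(594762, 17918) = 578 dividing 11560, divide through: 1029s ≡ 20 (mod 31).
Since gcd(1029, 31) = 1, s ≡ 20·(1029)⁻¹ ≡ 24 (mod 31). Smallest non-negative: 24.

24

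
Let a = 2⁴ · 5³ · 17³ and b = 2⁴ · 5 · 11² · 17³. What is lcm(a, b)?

max exponent per prime: 2⁴ · 5³ · 11² · 17³ = 1188946000

1188946000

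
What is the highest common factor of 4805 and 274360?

Euclid: 274360 = 57·4805 + 475; 4805 = 10·475 + 55; 475 = 8·55 + 35; 55 = 1·35 + 20; 35 = 1·20 + 15; 20 = 1·15 + 5; 15 = 3·5 + 0. Last nonzero remainder: 5.

5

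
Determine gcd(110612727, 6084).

9

Euclid: 110612727 = 18180·6084 + 5607; 6084 = 1·5607 + 477; 5607 = 11·477 + 360; 477 = 1·360 + 117; 360 = 3·117 + 9; 117 = 13·9 + 0. Last nonzero remainder: 9.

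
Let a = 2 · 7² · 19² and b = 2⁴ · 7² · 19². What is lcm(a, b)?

max exponent per prime: 2⁴ · 7² · 19² = 283024

283024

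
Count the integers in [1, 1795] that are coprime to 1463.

1325

Prime factors of 1463: 7, 11, 19. Count integers ≤ 1795 divisible by none of them.
By inclusion–exclusion: 1795 − ⌊1795/7⌋ − ⌊1795/11⌋ − ⌊1795/19⌋ + ⌊1795/77⌋ + ⌊1795/133⌋ + ⌊1795/209⌋ − ⌊1795/1463⌋ = 1325.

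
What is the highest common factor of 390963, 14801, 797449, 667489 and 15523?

361

gcd(390963, 14801): 390963 = 26·14801 + 6137; 14801 = 2·6137 + 2527; 6137 = 2·2527 + 1083; 2527 = 2·1083 + 361; 1083 = 3·361 + 0 → 361
gcd(361, 797449): 797449 = 2209·361 + 0 → 361
gcd(361, 667489): 667489 = 1849·361 + 0 → 361
gcd(361, 15523): 15523 = 43·361 + 0 → 361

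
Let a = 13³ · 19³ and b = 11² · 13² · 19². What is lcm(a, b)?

max exponent per prime: 11² · 13³ · 19³ = 1823375983

1823375983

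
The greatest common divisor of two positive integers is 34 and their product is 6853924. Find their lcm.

gcd·lcm = product, so lcm = 6853924/34 = 201586.

201586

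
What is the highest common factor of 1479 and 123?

3

Euclid: 1479 = 12·123 + 3; 123 = 41·3 + 0. Last nonzero remainder: 3.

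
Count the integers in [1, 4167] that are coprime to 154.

Prime factors of 154: 2, 7, 11. Count integers ≤ 4167 divisible by none of them.
By inclusion–exclusion: 4167 − ⌊4167/2⌋ − ⌊4167/7⌋ − ⌊4167/11⌋ + ⌊4167/14⌋ + ⌊4167/22⌋ + ⌊4167/77⌋ − ⌊4167/154⌋ = 1624.

1624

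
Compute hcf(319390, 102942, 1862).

38

319390 = 2 · 5 · 19 · 41²; 102942 = 2 · 3² · 7 · 19 · 43; 1862 = 2 · 7² · 19
gcd takes min exponent of each prime: 2 · 19 = 38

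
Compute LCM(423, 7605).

357435

423 = 3² · 47; 7605 = 3² · 5 · 13²
max exponents: 3² · 5 · 13² · 47 = 357435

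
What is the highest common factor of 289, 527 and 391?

17

gcd(289, 527): 527 = 1·289 + 238; 289 = 1·238 + 51; 238 = 4·51 + 34; 51 = 1·34 + 17; 34 = 2·17 + 0 → 17
gcd(17, 391): 391 = 23·17 + 0 → 17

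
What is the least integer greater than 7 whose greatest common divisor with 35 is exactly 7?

14

35 = 7·5. Any a with gcd(a, 35) = 7 is a multiple of 7, say 7s, with s coprime to 5.
Need s > 7/7, so s ≥ 2. First s ≥ 2 with gcd(s, 5) = 1 is s = 2. Thus a = 7·2 = 14.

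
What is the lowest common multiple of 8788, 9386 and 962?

117381316

lcm(8788, 9386) = 8788·9386/gcd = 82484168/26 = 3172468
lcm(3172468, 962) = 3172468·962/gcd = 3051914216/26 = 117381316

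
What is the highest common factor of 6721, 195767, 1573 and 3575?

gcd(6721, 195767): 195767 = 29·6721 + 858; 6721 = 7·858 + 715; 858 = 1·715 + 143; 715 = 5·143 + 0 → 143
gcd(143, 1573): 1573 = 11·143 + 0 → 143
gcd(143, 3575): 3575 = 25·143 + 0 → 143

143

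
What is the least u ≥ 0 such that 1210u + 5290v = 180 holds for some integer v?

Euclid: 5290 = 4·1210 + 450; 1210 = 2·450 + 310; 450 = 1·310 + 140; 310 = 2·140 + 30; 140 = 4·30 + 20; 30 = 1·20 + 10; 20 = 2·10 + 0 → gcd = 10; 180 = 10·18.
Back-substitution yields 1210·(188) + 5290·(-43) = 10, so one solution is u = 188·18 = 3384, v = -43·18 = -774.
Solutions in u differ by 5290/10 = 529; the one in [0, 529) is 3384 mod 529 = 210.

210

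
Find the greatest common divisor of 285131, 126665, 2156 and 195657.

gcd(285131, 126665): 285131 = 2·126665 + 31801; 126665 = 3·31801 + 31262; 31801 = 1·31262 + 539; 31262 = 58·539 + 0 → 539
gcd(539, 2156): 2156 = 4·539 + 0 → 539
gcd(539, 195657): 195657 = 363·539 + 0 → 539

539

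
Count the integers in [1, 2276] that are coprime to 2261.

1741

2261 = 7·17·19. Inclusion–exclusion on these primes:
2276 − ⌊2276/7⌋ − ⌊2276/17⌋ − ⌊2276/19⌋ + ⌊2276/119⌋ + ⌊2276/133⌋ + ⌊2276/323⌋ − ⌊2276/2261⌋ = 1741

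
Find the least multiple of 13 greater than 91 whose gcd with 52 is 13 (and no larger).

117

gcd(t, 52) = 13 forces 13 | t; write t = 13s. Then gcd(13s, 13·4) = 13·gcd(s, 4), so need gcd(s, 4) = 1.
13s > 91 gives s ≥ 8. The least s ≥ 8 coprime to 4 is 9, so t = 13·9 = 117.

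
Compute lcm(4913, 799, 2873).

lcm(4913, 799) = 4913·799/gcd = 3925487/17 = 230911
lcm(230911, 2873) = 230911·2873/gcd = 663407303/17 = 39023959

39023959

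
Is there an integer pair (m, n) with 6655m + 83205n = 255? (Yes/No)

Yes

By Bézout, 6655m + 83205n = 255 has integer solutions iff gcd(6655, 83205) | 255.
Euclid: 83205 = 12·6655 + 3345; 6655 = 1·3345 + 3310; 3345 = 1·3310 + 35; 3310 = 94·35 + 20; 35 = 1·20 + 15; 20 = 1·15 + 5; 15 = 3·5 + 0. gcd = 5; 255 mod 5 = 0. Yes.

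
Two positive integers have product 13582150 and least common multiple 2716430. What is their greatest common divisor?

From gcd × lcm = ab: gcd = 13582150 / 2716430 = 5.

5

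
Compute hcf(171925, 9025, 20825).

25

gcd(171925, 9025): 171925 = 19·9025 + 450; 9025 = 20·450 + 25; 450 = 18·25 + 0 → 25
gcd(25, 20825): 20825 = 833·25 + 0 → 25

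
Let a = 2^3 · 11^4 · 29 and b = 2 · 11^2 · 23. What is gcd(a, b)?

242

min exponent per shared prime: 2 · 11^2 = 242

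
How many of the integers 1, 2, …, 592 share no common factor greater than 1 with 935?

Prime factors of 935: 5, 11, 17. Count integers ≤ 592 divisible by none of them.
By inclusion–exclusion: 592 − ⌊592/5⌋ − ⌊592/11⌋ − ⌊592/17⌋ + ⌊592/55⌋ + ⌊592/85⌋ + ⌊592/187⌋ − ⌊592/935⌋ = 406.

406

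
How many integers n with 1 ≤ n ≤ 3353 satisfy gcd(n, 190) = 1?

1272

190 = 2·5·19. Inclusion–exclusion on these primes:
3353 − ⌊3353/2⌋ − ⌊3353/5⌋ − ⌊3353/19⌋ + ⌊3353/10⌋ + ⌊3353/38⌋ + ⌊3353/95⌋ − ⌊3353/190⌋ = 1272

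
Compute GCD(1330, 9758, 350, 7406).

gcd(1330, 9758): 9758 = 7·1330 + 448; 1330 = 2·448 + 434; 448 = 1·434 + 14; 434 = 31·14 + 0 → 14
gcd(14, 350): 350 = 25·14 + 0 → 14
gcd(14, 7406): 7406 = 529·14 + 0 → 14

14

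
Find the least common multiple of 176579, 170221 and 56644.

20384986076

lcm(176579, 170221) = 176579·170221/gcd = 30057453959/289 = 104005031
lcm(104005031, 56644) = 104005031·56644/gcd = 5891260975964/289 = 20384986076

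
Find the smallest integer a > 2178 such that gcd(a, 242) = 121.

2299

242 = 121·2. Any a with gcd(a, 242) = 121 is a multiple of 121, say 121s, with s coprime to 2.
Need s > 2178/121, so s ≥ 19. First s ≥ 19 with gcd(s, 2) = 1 is s = 19. Thus a = 121·19 = 2299.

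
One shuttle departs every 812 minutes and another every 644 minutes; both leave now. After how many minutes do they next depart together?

812 = 2² · 7 · 29; 644 = 2² · 7 · 23
max exponents: 2² · 7 · 23 · 29 = 18676

18676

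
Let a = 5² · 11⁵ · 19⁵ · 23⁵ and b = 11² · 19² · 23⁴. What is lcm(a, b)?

max exponent per prime: 5² · 11⁵ · 19⁵ · 23⁵ = 64166835129121020175

64166835129121020175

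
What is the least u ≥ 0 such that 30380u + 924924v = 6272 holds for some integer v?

670

gcd(30380, 924924) = 196 (Euclid: 924924 = 30·30380 + 13524; 30380 = 2·13524 + 3332; 13524 = 4·3332 + 196; 3332 = 17·196 + 0), and 196 | 6272.
Extended Euclid: 30380·(-274) + 924924·(9) = 196. Scale by 32: u₀ = -8768.
General solution u = u₀ + 4719t; reducing mod 4719 gives u = 670 (and v = -22).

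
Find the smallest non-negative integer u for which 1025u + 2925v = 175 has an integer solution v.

gcd(1025, 2925) = 25 (Euclid: 2925 = 2·1025 + 875; 1025 = 1·875 + 150; 875 = 5·150 + 125; 150 = 1·125 + 25; 125 = 5·25 + 0), and 25 | 175.
Extended Euclid: 1025·(20) + 2925·(-7) = 25. Scale by 7: u₀ = 140.
General solution u = u₀ + 117t; reducing mod 117 gives u = 23 (and v = -8).

23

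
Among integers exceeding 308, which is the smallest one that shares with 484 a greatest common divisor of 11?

319

gcd(x, 484) = 11 forces 11 | x; write x = 11s. Then gcd(11s, 11·44) = 11·gcd(s, 44), so need gcd(s, 44) = 1.
11s > 308 gives s ≥ 29. The least s ≥ 29 coprime to 44 is 29, so x = 11·29 = 319.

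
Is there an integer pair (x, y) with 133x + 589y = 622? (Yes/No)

No

gcd(133, 589): 589 = 4·133 + 57; 133 = 2·57 + 19; 57 = 3·19 + 0 → 19
19 does not divide 622, so a solution does not exist.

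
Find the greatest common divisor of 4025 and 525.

Euclid: 4025 = 7·525 + 350; 525 = 1·350 + 175; 350 = 2·175 + 0. Last nonzero remainder: 175.

175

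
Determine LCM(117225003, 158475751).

1050218801877

gcd first: 158475751 = 1·117225003 + 41250748; 117225003 = 2·41250748 + 34723507; 41250748 = 1·34723507 + 6527241; 34723507 = 5·6527241 + 2087302; 6527241 = 3·2087302 + 265335; 2087302 = 7·265335 + 229957; 265335 = 1·229957 + 35378; 229957 = 6·35378 + 17689; 35378 = 2·17689 + 0 → gcd = 17689
lcm = 117225003·158475751/gcd = 18577320386402253/17689 = 1050218801877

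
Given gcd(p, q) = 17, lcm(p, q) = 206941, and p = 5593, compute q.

629

p·q = gcd·lcm = 17·206941 = 3517997, so q = 3517997/5593 = 629.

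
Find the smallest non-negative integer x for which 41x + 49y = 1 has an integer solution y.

Euclid: 49 = 1·41 + 8; 41 = 5·8 + 1; 8 = 8·1 + 0 → gcd = 1; 1 = 1·1.
Back-substitution yields 41·(6) + 49·(-5) = 1, so one solution is x = 6·1 = 6, y = -5·1 = -5.
Solutions in x differ by 49/1 = 49; the one in [0, 49) is 6 mod 49 = 6.

6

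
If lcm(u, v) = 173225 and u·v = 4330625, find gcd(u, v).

From gcd × lcm = uv: gcd = 4330625 / 173225 = 25.

25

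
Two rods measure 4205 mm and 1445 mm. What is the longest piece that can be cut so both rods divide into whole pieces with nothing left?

4205 = 5 · 29²
1445 = 5 · 17²
Common: 5 = 5

5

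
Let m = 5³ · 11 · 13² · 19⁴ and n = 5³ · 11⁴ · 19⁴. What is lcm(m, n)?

max exponent per prime: 5³ · 11⁴ · 13² · 19⁴ = 40307128701125

40307128701125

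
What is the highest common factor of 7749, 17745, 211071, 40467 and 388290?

7749 = 3³ · 7 · 41; 17745 = 3 · 5 · 7 · 13²; 211071 = 3 · 7 · 19 · 23²; 40467 = 3 · 7 · 41 · 47; 388290 = 2 · 3 · 5 · 7 · 43²
gcd takes min exponent of each prime: 3 · 7 = 21

21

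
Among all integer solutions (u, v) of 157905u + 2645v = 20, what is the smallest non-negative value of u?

163

Euclid: 157905 = 59·2645 + 1850; 2645 = 1·1850 + 795; 1850 = 2·795 + 260; 795 = 3·260 + 15; 260 = 17·15 + 5; 15 = 3·5 + 0 → gcd = 5; 20 = 5·4.
Back-substitution yields 157905·(173) + 2645·(-10328) = 5, so one solution is u = 173·4 = 692, v = -10328·4 = -41312.
Solutions in u differ by 2645/5 = 529; the one in [0, 529) is 692 mod 529 = 163.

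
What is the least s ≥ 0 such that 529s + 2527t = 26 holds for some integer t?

Euclid: 2527 = 4·529 + 411; 529 = 1·411 + 118; 411 = 3·118 + 57; 118 = 2·57 + 4; 57 = 14·4 + 1; 4 = 4·1 + 0 → gcd = 1; 26 = 1·26.
Back-substitution yields 529·(-621) + 2527·(130) = 1, so one solution is s = -621·26 = -16146, t = 130·26 = 3380.
Solutions in s differ by 2527/1 = 2527; the one in [0, 2527) is -16146 mod 2527 = 1543.

1543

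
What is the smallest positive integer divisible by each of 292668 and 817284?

292668 = 2² · 3 · 29³; 817284 = 2² · 3 · 13³ · 31
max exponents: 2² · 3 · 13³ · 29³ · 31 = 19932739476

19932739476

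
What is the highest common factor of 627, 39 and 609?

gcd(627, 39): 627 = 16·39 + 3; 39 = 13·3 + 0 → 3
gcd(3, 609): 609 = 203·3 + 0 → 3

3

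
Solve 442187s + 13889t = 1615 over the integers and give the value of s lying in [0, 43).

30

gcd(442187, 13889) = 323 (Euclid: 442187 = 31·13889 + 11628; 13889 = 1·11628 + 2261; 11628 = 5·2261 + 323; 2261 = 7·323 + 0), and 323 | 1615.
Extended Euclid: 442187·(6) + 13889·(-191) = 323. Scale by 5: s₀ = 30.
General solution s = s₀ + 43k; reducing mod 43 gives s = 30 (and t = -955).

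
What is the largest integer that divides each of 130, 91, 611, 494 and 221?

13

gcd(130, 91): 130 = 1·91 + 39; 91 = 2·39 + 13; 39 = 3·13 + 0 → 13
gcd(13, 611): 611 = 47·13 + 0 → 13
gcd(13, 494): 494 = 38·13 + 0 → 13
gcd(13, 221): 221 = 17·13 + 0 → 13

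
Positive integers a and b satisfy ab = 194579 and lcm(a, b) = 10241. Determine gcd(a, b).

19

gcd·lcm = product, so gcd = 194579/10241 = 19.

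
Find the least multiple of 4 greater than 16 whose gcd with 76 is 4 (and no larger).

76 = 4·19. Any m with gcd(m, 76) = 4 is a multiple of 4, say 4s, with s coprime to 19.
Need s > 16/4, so s ≥ 5. First s ≥ 5 with gcd(s, 19) = 1 is s = 5. Thus m = 4·5 = 20.

20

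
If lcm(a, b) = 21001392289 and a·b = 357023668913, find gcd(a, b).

From gcd × lcm = ab: gcd = 357023668913 / 21001392289 = 17.

17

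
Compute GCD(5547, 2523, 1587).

3

5547 = 3 · 43²; 2523 = 3 · 29²; 1587 = 3 · 23²
gcd takes min exponent of each prime: 3 = 3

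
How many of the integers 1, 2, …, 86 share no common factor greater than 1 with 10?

34

Prime factors of 10: 2, 5. Count integers ≤ 86 divisible by none of them.
By inclusion–exclusion: 86 − ⌊86/2⌋ − ⌊86/5⌋ + ⌊86/10⌋ = 34.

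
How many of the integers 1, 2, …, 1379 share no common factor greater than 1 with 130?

Prime factors of 130: 2, 5, 13. Count integers ≤ 1379 divisible by none of them.
By inclusion–exclusion: 1379 − ⌊1379/2⌋ − ⌊1379/5⌋ − ⌊1379/13⌋ + ⌊1379/10⌋ + ⌊1379/26⌋ + ⌊1379/65⌋ − ⌊1379/130⌋ = 510.

510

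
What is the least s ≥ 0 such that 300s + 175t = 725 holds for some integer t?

gcd(300, 175) = 25 (Euclid: 300 = 1·175 + 125; 175 = 1·125 + 50; 125 = 2·50 + 25; 50 = 2·25 + 0), and 25 | 725.
Extended Euclid: 300·(3) + 175·(-5) = 25. Scale by 29: s₀ = 87.
General solution s = s₀ + 7k; reducing mod 7 gives s = 3 (and t = -1).

3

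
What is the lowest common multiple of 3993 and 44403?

59100393

3993 = 3 · 11³; 44403 = 3 · 19² · 41
max exponents: 3 · 11³ · 19² · 41 = 59100393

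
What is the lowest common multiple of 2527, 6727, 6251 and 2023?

32985595601

lcm(2527, 6727) = 2527·6727/gcd = 16999129/7 = 2428447
lcm(2428447, 6251) = 2428447·6251/gcd = 15180222197/133 = 114137009
lcm(114137009, 2023) = 114137009·2023/gcd = 230899169207/7 = 32985595601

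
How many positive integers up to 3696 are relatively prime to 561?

561 = 3·11·17. Inclusion–exclusion on these primes:
3696 − ⌊3696/3⌋ − ⌊3696/11⌋ − ⌊3696/17⌋ + ⌊3696/33⌋ + ⌊3696/51⌋ + ⌊3696/187⌋ − ⌊3696/561⌋ = 2108

2108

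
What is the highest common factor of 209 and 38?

Euclid: 209 = 5·38 + 19; 38 = 2·19 + 0. Last nonzero remainder: 19.

19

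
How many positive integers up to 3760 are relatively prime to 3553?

3553 = 11·17·19. Inclusion–exclusion on these primes:
3760 − ⌊3760/11⌋ − ⌊3760/17⌋ − ⌊3760/19⌋ + ⌊3760/187⌋ + ⌊3760/209⌋ + ⌊3760/323⌋ − ⌊3760/3553⌋ = 3048

3048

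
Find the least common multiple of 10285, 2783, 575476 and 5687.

lcm(10285, 2783) = 10285·2783/gcd = 28623155/121 = 236555
lcm(236555, 575476) = 236555·575476/gcd = 136131725180/121 = 1125055580
lcm(1125055580, 5687) = 1125055580·5687/gcd = 6398191083460/121 = 52877612260

52877612260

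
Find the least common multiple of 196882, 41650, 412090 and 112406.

80715019530950

lcm(196882, 41650) = 196882·41650/gcd = 8200135300/98 = 83674850
lcm(83674850, 412090) = 83674850·412090/gcd = 34481568936500/490 = 70370548850
lcm(70370548850, 112406) = 70370548850·112406/gcd = 7910071914033100/98 = 80715019530950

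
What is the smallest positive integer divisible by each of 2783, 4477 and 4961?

4221811

lcm(2783, 4477) = 2783·4477/gcd = 12459491/121 = 102971
lcm(102971, 4961) = 102971·4961/gcd = 510839131/121 = 4221811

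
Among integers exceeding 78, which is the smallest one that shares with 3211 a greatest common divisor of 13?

3211 = 13·247. Any t with gcd(t, 3211) = 13 is a multiple of 13, say 13s, with s coprime to 247.
Need s > 78/13, so s ≥ 7. First s ≥ 7 with gcd(s, 247) = 1 is s = 7. Thus t = 13·7 = 91.

91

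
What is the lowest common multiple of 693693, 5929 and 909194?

lcm(693693, 5929) = 693693·5929/gcd = 4112905797/5929 = 693693
lcm(693693, 909194) = 693693·909194/gcd = 630701513442/1573 = 400954554

400954554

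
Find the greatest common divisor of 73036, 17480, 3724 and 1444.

73036 = 2² · 19 · 31²; 17480 = 2³ · 5 · 19 · 23; 3724 = 2² · 7² · 19; 1444 = 2² · 19²
gcd takes min exponent of each prime: 2² · 19 = 76

76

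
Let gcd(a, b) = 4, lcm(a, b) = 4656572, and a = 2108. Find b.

8836

Using ab = gcd(a,b)·lcm(a,b) = 4·4656572 = 18626288, we get b = 18626288/2108 = 8836.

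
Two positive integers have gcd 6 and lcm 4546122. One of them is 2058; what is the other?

a·b = gcd·lcm = 6·4546122 = 27276732, so b = 27276732/2058 = 13254.

13254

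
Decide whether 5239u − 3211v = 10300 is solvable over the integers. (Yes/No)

No

By Bézout, 5239u − 3211v = 10300 has integer solutions iff gcd(5239, 3211) | 10300.
Euclid: 5239 = 1·3211 + 2028; 3211 = 1·2028 + 1183; 2028 = 1·1183 + 845; 1183 = 1·845 + 338; 845 = 2·338 + 169; 338 = 2·169 + 0. gcd = 169; 10300 mod 169 = 160. No.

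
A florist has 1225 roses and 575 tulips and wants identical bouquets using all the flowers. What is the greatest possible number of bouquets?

25

Euclid: 1225 = 2·575 + 75; 575 = 7·75 + 50; 75 = 1·50 + 25; 50 = 2·25 + 0. Last nonzero remainder: 25.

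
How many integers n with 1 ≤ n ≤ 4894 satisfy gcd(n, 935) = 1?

935 = 5·11·17. Inclusion–exclusion on these primes:
4894 − ⌊4894/5⌋ − ⌊4894/11⌋ − ⌊4894/17⌋ + ⌊4894/55⌋ + ⌊4894/85⌋ + ⌊4894/187⌋ − ⌊4894/935⌋ = 3351

3351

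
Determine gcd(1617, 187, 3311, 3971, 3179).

11

gcd(1617, 187): 1617 = 8·187 + 121; 187 = 1·121 + 66; 121 = 1·66 + 55; 66 = 1·55 + 11; 55 = 5·11 + 0 → 11
gcd(11, 3311): 3311 = 301·11 + 0 → 11
gcd(11, 3971): 3971 = 361·11 + 0 → 11
gcd(11, 3179): 3179 = 289·11 + 0 → 11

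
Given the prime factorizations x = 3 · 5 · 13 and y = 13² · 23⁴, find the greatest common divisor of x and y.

13

min exponent per shared prime: 13 = 13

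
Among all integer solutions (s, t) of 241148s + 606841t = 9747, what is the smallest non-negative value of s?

Euclid: 606841 = 2·241148 + 124545; 241148 = 1·124545 + 116603; 124545 = 1·116603 + 7942; 116603 = 14·7942 + 5415; 7942 = 1·5415 + 2527; 5415 = 2·2527 + 361; 2527 = 7·361 + 0 → gcd = 361; 9747 = 361·27.
Back-substitution yields 241148·(229) + 606841·(-91) = 361, so one solution is s = 229·27 = 6183, t = -91·27 = -2457.
Solutions in s differ by 606841/361 = 1681; the one in [0, 1681) is 6183 mod 1681 = 1140.

1140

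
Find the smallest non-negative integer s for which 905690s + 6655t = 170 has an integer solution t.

1244

Reduce mod 6655: 905690s ≡ 170 (mod 6655). With g = gcd(905690, 6655) = 5 dividing 170, divide through: 181138s ≡ 34 (mod 1331).
Since gcd(181138, 1331) = 1, s ≡ 34·(181138)⁻¹ ≡ 1244 (mod 1331). Smallest non-negative: 1244.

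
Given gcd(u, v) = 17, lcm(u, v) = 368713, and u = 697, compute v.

Using uv = gcd(u,v)·lcm(u,v) = 17·368713 = 6268121, we get v = 6268121/697 = 8993.

8993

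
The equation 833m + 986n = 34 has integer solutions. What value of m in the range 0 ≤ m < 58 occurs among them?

32

gcd(833, 986) = 17 (Euclid: 986 = 1·833 + 153; 833 = 5·153 + 68; 153 = 2·68 + 17; 68 = 4·17 + 0), and 17 | 34.
Extended Euclid: 833·(-13) + 986·(11) = 17. Scale by 2: m₀ = -26.
General solution m = m₀ + 58t; reducing mod 58 gives m = 32 (and n = -27).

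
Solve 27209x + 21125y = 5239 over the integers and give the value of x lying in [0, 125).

46

gcd(27209, 21125) = 169 (Euclid: 27209 = 1·21125 + 6084; 21125 = 3·6084 + 2873; 6084 = 2·2873 + 338; 2873 = 8·338 + 169; 338 = 2·169 + 0), and 169 | 5239.
Extended Euclid: 27209·(-59) + 21125·(76) = 169. Scale by 31: x₀ = -1829.
General solution x = x₀ + 125t; reducing mod 125 gives x = 46 (and y = -59).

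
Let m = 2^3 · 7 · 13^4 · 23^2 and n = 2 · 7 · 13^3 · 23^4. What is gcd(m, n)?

16270982

min exponent per shared prime: 2 · 7 · 13^3 · 23^2 = 16270982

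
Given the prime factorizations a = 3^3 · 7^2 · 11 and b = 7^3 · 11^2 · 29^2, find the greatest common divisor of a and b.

539

min exponent per shared prime: 7^2 · 11 = 539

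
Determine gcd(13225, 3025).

25

Euclid: 13225 = 4·3025 + 1125; 3025 = 2·1125 + 775; 1125 = 1·775 + 350; 775 = 2·350 + 75; 350 = 4·75 + 50; 75 = 1·50 + 25; 50 = 2·25 + 0. Last nonzero remainder: 25.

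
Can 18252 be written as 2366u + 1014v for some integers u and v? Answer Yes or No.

gcd(2366, 1014): 2366 = 2·1014 + 338; 1014 = 3·338 + 0 → 338
338 divides 18252, so a solution exists.

Yes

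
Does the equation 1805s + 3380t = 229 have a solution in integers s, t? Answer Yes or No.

No

gcd(1805, 3380): 3380 = 1·1805 + 1575; 1805 = 1·1575 + 230; 1575 = 6·230 + 195; 230 = 1·195 + 35; 195 = 5·35 + 20; 35 = 1·20 + 15; 20 = 1·15 + 5; 15 = 3·5 + 0 → 5
5 does not divide 229, so a solution does not exist.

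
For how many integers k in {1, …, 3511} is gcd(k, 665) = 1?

665 = 5·7·19. Inclusion–exclusion on these primes:
3511 − ⌊3511/5⌋ − ⌊3511/7⌋ − ⌊3511/19⌋ + ⌊3511/35⌋ + ⌊3511/95⌋ + ⌊3511/133⌋ − ⌊3511/665⌋ = 2281

2281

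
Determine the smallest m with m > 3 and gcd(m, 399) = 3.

Multiples of 3 above 3: 3·2, 3·3, … . Need the cofactor coprime to 399/3 = 133.
Checking s = 2, 3, … the first with gcd(s, 133) = 1 is s = 2, giving 6.

6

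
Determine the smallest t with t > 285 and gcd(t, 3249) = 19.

304

gcd(t, 3249) = 19 forces 19 | t; write t = 19s. Then gcd(19s, 19·171) = 19·gcd(s, 171), so need gcd(s, 171) = 1.
19s > 285 gives s ≥ 16. The least s ≥ 16 coprime to 171 is 16, so t = 19·16 = 304.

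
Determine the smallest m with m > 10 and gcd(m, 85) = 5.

15

85 = 5·17. Any m with gcd(m, 85) = 5 is a multiple of 5, say 5s, with s coprime to 17.
Need s > 10/5, so s ≥ 3. First s ≥ 3 with gcd(s, 17) = 1 is s = 3. Thus m = 5·3 = 15.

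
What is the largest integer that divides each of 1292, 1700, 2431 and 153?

17

gcd(1292, 1700): 1700 = 1·1292 + 408; 1292 = 3·408 + 68; 408 = 6·68 + 0 → 68
gcd(68, 2431): 2431 = 35·68 + 51; 68 = 1·51 + 17; 51 = 3·17 + 0 → 17
gcd(17, 153): 153 = 9·17 + 0 → 17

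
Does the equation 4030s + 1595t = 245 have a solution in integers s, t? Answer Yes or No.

Yes

gcd(4030, 1595): 4030 = 2·1595 + 840; 1595 = 1·840 + 755; 840 = 1·755 + 85; 755 = 8·85 + 75; 85 = 1·75 + 10; 75 = 7·10 + 5; 10 = 2·5 + 0 → 5
5 divides 245, so a solution exists.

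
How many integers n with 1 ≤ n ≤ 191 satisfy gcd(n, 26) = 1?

89

Prime factors of 26: 2, 13. Count integers ≤ 191 divisible by none of them.
By inclusion–exclusion: 191 − ⌊191/2⌋ − ⌊191/13⌋ + ⌊191/26⌋ = 89.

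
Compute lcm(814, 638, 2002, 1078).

15037022

lcm(814, 638) = 814·638/gcd = 519332/22 = 23606
lcm(23606, 2002) = 23606·2002/gcd = 47259212/22 = 2148146
lcm(2148146, 1078) = 2148146·1078/gcd = 2315701388/154 = 15037022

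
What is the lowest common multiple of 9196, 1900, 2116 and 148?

9196 = 2² · 11² · 19; 1900 = 2² · 5² · 19; 2116 = 2² · 23²; 148 = 2² · 37
lcm takes max exponent of each prime: 2² · 5² · 11² · 19 · 23² · 37 = 4499832700

4499832700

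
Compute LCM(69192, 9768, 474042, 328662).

69192 = 2³ · 3² · 31²; 9768 = 2³ · 3 · 11 · 37; 474042 = 2 · 3 · 41² · 47; 328662 = 2 · 3² · 19 · 31²
lcm takes max exponent of each prime: 2³ · 3² · 11 · 19 · 31² · 37 · 41² · 47 = 42273622576152

42273622576152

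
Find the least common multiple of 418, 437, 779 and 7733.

418 = 2 · 11 · 19; 437 = 19 · 23; 779 = 19 · 41; 7733 = 11 · 19 · 37
lcm takes max exponent of each prime: 2 · 11 · 19 · 23 · 37 · 41 = 14584438

14584438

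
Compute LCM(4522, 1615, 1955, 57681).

1764461790

4522 = 2 · 7 · 17 · 19; 1615 = 5 · 17 · 19; 1955 = 5 · 17 · 23; 57681 = 3² · 13 · 17 · 29
lcm takes max exponent of each prime: 2 · 3² · 5 · 7 · 13 · 17 · 19 · 23 · 29 = 1764461790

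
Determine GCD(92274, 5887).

7

92274 = 2 · 3 · 7 · 13³
5887 = 7 · 29²
Common: 7 = 7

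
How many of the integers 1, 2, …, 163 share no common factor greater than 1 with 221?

221 = 13·17. Inclusion–exclusion on these primes:
163 − ⌊163/13⌋ − ⌊163/17⌋ + ⌊163/221⌋ = 142

142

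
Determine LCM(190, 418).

gcd first: 418 = 2·190 + 38; 190 = 5·38 + 0 → gcd = 38
lcm = 190·418/gcd = 79420/38 = 2090

2090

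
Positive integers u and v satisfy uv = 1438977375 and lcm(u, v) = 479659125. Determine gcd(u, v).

3

gcd·lcm = product, so gcd = 1438977375/479659125 = 3.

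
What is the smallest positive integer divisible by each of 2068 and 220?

gcd first: 2068 = 9·220 + 88; 220 = 2·88 + 44; 88 = 2·44 + 0 → gcd = 44
lcm = 2068·220/gcd = 454960/44 = 10340

10340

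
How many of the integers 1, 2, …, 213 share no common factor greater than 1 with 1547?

Prime factors of 1547: 7, 13, 17. Count integers ≤ 213 divisible by none of them.
By inclusion–exclusion: 213 − ⌊213/7⌋ − ⌊213/13⌋ − ⌊213/17⌋ + ⌊213/91⌋ + ⌊213/119⌋ + ⌊213/221⌋ − ⌊213/1547⌋ = 158.

158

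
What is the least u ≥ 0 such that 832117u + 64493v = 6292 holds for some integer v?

gcd(832117, 64493) = 1573 (Euclid: 832117 = 12·64493 + 58201; 64493 = 1·58201 + 6292; 58201 = 9·6292 + 1573; 6292 = 4·1573 + 0), and 1573 | 6292.
Extended Euclid: 832117·(10) + 64493·(-129) = 1573. Scale by 4: u₀ = 40.
General solution u = u₀ + 41t; reducing mod 41 gives u = 40 (and v = -516).

40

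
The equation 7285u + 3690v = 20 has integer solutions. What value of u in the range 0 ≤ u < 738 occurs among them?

gcd(7285, 3690) = 5 (Euclid: 7285 = 1·3690 + 3595; 3690 = 1·3595 + 95; 3595 = 37·95 + 80; 95 = 1·80 + 15; 80 = 5·15 + 5; 15 = 3·5 + 0), and 5 | 20.
Extended Euclid: 7285·(233) + 3690·(-460) = 5. Scale by 4: u₀ = 932.
General solution u = u₀ + 738t; reducing mod 738 gives u = 194 (and v = -383).

194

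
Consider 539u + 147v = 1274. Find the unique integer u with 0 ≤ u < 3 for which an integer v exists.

1

Reduce mod 147: 539u ≡ 1274 (mod 147). With g = gcd(539, 147) = 49 dividing 1274, divide through: 11u ≡ 26 (mod 3).
Since gcd(11, 3) = 1, u ≡ 26·(11)⁻¹ ≡ 1 (mod 3). Smallest non-negative: 1.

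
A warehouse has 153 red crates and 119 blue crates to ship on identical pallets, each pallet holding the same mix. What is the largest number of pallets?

17

153 = 3² · 17
119 = 7 · 17
Common: 17 = 17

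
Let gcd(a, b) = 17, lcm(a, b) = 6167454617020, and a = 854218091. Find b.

122740

Using ab = gcd(a,b)·lcm(a,b) = 17·6167454617020 = 104846728489340, we get b = 104846728489340/854218091 = 122740.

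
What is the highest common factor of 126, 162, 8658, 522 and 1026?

18

gcd(126, 162): 162 = 1·126 + 36; 126 = 3·36 + 18; 36 = 2·18 + 0 → 18
gcd(18, 8658): 8658 = 481·18 + 0 → 18
gcd(18, 522): 522 = 29·18 + 0 → 18
gcd(18, 1026): 1026 = 57·18 + 0 → 18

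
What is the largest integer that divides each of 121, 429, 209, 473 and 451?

gcd(121, 429): 429 = 3·121 + 66; 121 = 1·66 + 55; 66 = 1·55 + 11; 55 = 5·11 + 0 → 11
gcd(11, 209): 209 = 19·11 + 0 → 11
gcd(11, 473): 473 = 43·11 + 0 → 11
gcd(11, 451): 451 = 41·11 + 0 → 11

11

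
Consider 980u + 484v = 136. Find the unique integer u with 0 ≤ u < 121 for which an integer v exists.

92

gcd(980, 484) = 4 (Euclid: 980 = 2·484 + 12; 484 = 40·12 + 4; 12 = 3·4 + 0), and 4 | 136.
Extended Euclid: 980·(-40) + 484·(81) = 4. Scale by 34: u₀ = -1360.
General solution u = u₀ + 121t; reducing mod 121 gives u = 92 (and v = -186).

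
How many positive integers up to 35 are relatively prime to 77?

77 = 7·11. Inclusion–exclusion on these primes:
35 − ⌊35/7⌋ − ⌊35/11⌋ + ⌊35/77⌋ = 27

27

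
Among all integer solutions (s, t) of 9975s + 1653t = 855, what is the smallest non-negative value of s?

15

Euclid: 9975 = 6·1653 + 57; 1653 = 29·57 + 0 → gcd = 57; 855 = 57·15.
Back-substitution yields 9975·(1) + 1653·(-6) = 57, so one solution is s = 1·15 = 15, t = -6·15 = -90.
Solutions in s differ by 1653/57 = 29; the one in [0, 29) is 15 mod 29 = 15.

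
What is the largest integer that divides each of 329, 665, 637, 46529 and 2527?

7

gcd(329, 665): 665 = 2·329 + 7; 329 = 47·7 + 0 → 7
gcd(7, 637): 637 = 91·7 + 0 → 7
gcd(7, 46529): 46529 = 6647·7 + 0 → 7
gcd(7, 2527): 2527 = 361·7 + 0 → 7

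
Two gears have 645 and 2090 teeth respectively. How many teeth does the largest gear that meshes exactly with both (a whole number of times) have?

645 = 3 · 5 · 43
2090 = 2 · 5 · 11 · 19
Common: 5 = 5

5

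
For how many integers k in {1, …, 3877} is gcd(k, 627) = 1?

2226

Prime factors of 627: 3, 11, 19. Count integers ≤ 3877 divisible by none of them.
By inclusion–exclusion: 3877 − ⌊3877/3⌋ − ⌊3877/11⌋ − ⌊3877/19⌋ + ⌊3877/33⌋ + ⌊3877/57⌋ + ⌊3877/209⌋ − ⌊3877/627⌋ = 2226.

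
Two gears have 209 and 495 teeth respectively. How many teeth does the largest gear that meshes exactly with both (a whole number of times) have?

Euclid: 495 = 2·209 + 77; 209 = 2·77 + 55; 77 = 1·55 + 22; 55 = 2·22 + 11; 22 = 2·11 + 0. Last nonzero remainder: 11.

11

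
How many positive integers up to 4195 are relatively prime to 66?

1272

66 = 2·3·11. Inclusion–exclusion on these primes:
4195 − ⌊4195/2⌋ − ⌊4195/3⌋ − ⌊4195/11⌋ + ⌊4195/6⌋ + ⌊4195/22⌋ + ⌊4195/33⌋ − ⌊4195/66⌋ = 1272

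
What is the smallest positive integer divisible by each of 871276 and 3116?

678724004

871276 = 2² · 7 · 29² · 37; 3116 = 2² · 19 · 41
max exponents: 2² · 7 · 19 · 29² · 37 · 41 = 678724004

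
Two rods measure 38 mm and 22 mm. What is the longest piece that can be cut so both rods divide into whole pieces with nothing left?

Euclid: 38 = 1·22 + 16; 22 = 1·16 + 6; 16 = 2·6 + 4; 6 = 1·4 + 2; 4 = 2·2 + 0. Last nonzero remainder: 2.

2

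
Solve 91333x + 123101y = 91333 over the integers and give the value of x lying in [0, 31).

gcd(91333, 123101) = 3971 (Euclid: 123101 = 1·91333 + 31768; 91333 = 2·31768 + 27797; 31768 = 1·27797 + 3971; 27797 = 7·3971 + 0), and 3971 | 91333.
Extended Euclid: 91333·(-4) + 123101·(3) = 3971. Scale by 23: x₀ = -92.
General solution x = x₀ + 31t; reducing mod 31 gives x = 1 (and y = 0).

1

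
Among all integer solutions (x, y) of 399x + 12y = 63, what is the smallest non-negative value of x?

1

gcd(399, 12) = 3 (Euclid: 399 = 33·12 + 3; 12 = 4·3 + 0), and 3 | 63.
Extended Euclid: 399·(1) + 12·(-33) = 3. Scale by 21: x₀ = 21.
General solution x = x₀ + 4t; reducing mod 4 gives x = 1 (and y = -28).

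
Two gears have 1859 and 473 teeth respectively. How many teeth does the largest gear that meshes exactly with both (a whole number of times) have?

11

Euclid: 1859 = 3·473 + 440; 473 = 1·440 + 33; 440 = 13·33 + 11; 33 = 3·11 + 0. Last nonzero remainder: 11.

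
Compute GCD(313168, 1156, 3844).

313168 = 2⁴ · 23² · 37; 1156 = 2² · 17²; 3844 = 2² · 31²
gcd takes min exponent of each prime: 2² = 4

4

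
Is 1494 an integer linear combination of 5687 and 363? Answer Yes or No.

No

By Bézout, 5687x + 363y = 1494 has integer solutions iff gcd(5687, 363) | 1494.
Euclid: 5687 = 15·363 + 242; 363 = 1·242 + 121; 242 = 2·121 + 0. gcd = 121; 1494 mod 121 = 42. No.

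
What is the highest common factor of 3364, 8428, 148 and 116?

4

gcd(3364, 8428): 8428 = 2·3364 + 1700; 3364 = 1·1700 + 1664; 1700 = 1·1664 + 36; 1664 = 46·36 + 8; 36 = 4·8 + 4; 8 = 2·4 + 0 → 4
gcd(4, 148): 148 = 37·4 + 0 → 4
gcd(4, 116): 116 = 29·4 + 0 → 4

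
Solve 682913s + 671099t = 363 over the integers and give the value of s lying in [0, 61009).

41752

Reduce mod 671099: 682913s ≡ 363 (mod 671099). With g = gcd(682913, 671099) = 11 dividing 363, divide through: 62083s ≡ 33 (mod 61009).
Since gcd(62083, 61009) = 1, s ≡ 33·(62083)⁻¹ ≡ 41752 (mod 61009). Smallest non-negative: 41752.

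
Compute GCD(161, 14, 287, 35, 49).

7

161 = 7 · 23; 14 = 2 · 7; 287 = 7 · 41; 35 = 5 · 7; 49 = 7²
gcd takes min exponent of each prime: 7 = 7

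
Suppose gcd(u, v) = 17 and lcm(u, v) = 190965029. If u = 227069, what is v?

Using uv = gcd(u,v)·lcm(u,v) = 17·190965029 = 3246405493, we get v = 3246405493/227069 = 14297.

14297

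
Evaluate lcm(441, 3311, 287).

8552313

lcm(441, 3311) = 441·3311/gcd = 1460151/7 = 208593
lcm(208593, 287) = 208593·287/gcd = 59866191/7 = 8552313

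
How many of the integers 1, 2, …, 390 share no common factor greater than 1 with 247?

341

Prime factors of 247: 13, 19. Count integers ≤ 390 divisible by none of them.
By inclusion–exclusion: 390 − ⌊390/13⌋ − ⌊390/19⌋ + ⌊390/247⌋ = 341.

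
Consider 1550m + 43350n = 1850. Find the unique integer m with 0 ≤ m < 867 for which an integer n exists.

169

gcd(1550, 43350) = 50 (Euclid: 43350 = 27·1550 + 1500; 1550 = 1·1500 + 50; 1500 = 30·50 + 0), and 50 | 1850.
Extended Euclid: 1550·(28) + 43350·(-1) = 50. Scale by 37: m₀ = 1036.
General solution m = m₀ + 867t; reducing mod 867 gives m = 169 (and n = -6).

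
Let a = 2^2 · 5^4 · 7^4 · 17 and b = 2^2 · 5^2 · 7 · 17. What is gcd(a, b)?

11900

min exponent per shared prime: 2^2 · 5^2 · 7 · 17 = 11900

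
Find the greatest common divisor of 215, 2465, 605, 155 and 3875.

5

215 = 5 · 43; 2465 = 5 · 17 · 29; 605 = 5 · 11²; 155 = 5 · 31; 3875 = 5³ · 31
gcd takes min exponent of each prime: 5 = 5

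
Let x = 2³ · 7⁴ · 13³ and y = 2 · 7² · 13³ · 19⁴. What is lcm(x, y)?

max exponent per prime: 2³ · 7⁴ · 13³ · 19⁴ = 5499543072296

5499543072296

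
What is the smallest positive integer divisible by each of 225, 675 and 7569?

225 = 3² · 5²; 675 = 3³ · 5²; 7569 = 3² · 29²
lcm takes max exponent of each prime: 3³ · 5² · 29² = 567675

567675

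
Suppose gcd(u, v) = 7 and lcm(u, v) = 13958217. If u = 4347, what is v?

22477

Using uv = gcd(u,v)·lcm(u,v) = 7·13958217 = 97707519, we get v = 97707519/4347 = 22477.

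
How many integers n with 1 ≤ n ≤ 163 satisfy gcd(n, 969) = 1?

97

Prime factors of 969: 3, 17, 19. Count integers ≤ 163 divisible by none of them.
By inclusion–exclusion: 163 − ⌊163/3⌋ − ⌊163/17⌋ − ⌊163/19⌋ + ⌊163/51⌋ + ⌊163/57⌋ + ⌊163/323⌋ − ⌊163/969⌋ = 97.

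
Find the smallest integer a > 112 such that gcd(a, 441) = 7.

441 = 7·63. Any a with gcd(a, 441) = 7 is a multiple of 7, say 7s, with s coprime to 63.
Need s > 112/7, so s ≥ 17. First s ≥ 17 with gcd(s, 63) = 1 is s = 17. Thus a = 7·17 = 119.

119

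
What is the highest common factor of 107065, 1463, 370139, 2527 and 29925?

gcd(107065, 1463): 107065 = 73·1463 + 266; 1463 = 5·266 + 133; 266 = 2·133 + 0 → 133
gcd(133, 370139): 370139 = 2783·133 + 0 → 133
gcd(133, 2527): 2527 = 19·133 + 0 → 133
gcd(133, 29925): 29925 = 225·133 + 0 → 133

133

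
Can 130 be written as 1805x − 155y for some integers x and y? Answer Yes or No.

gcd(1805, 155): 1805 = 11·155 + 100; 155 = 1·100 + 55; 100 = 1·55 + 45; 55 = 1·45 + 10; 45 = 4·10 + 5; 10 = 2·5 + 0 → 5
5 divides 130, so a solution exists.

Yes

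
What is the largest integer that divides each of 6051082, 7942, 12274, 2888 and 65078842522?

6051082 = 2 · 17² · 19² · 29; 7942 = 2 · 11 · 19²; 12274 = 2 · 17 · 19²; 2888 = 2³ · 19²; 65078842522 = 2 · 19² · 29 · 41² · 43²
gcd takes min exponent of each prime: 2 · 19² = 722

722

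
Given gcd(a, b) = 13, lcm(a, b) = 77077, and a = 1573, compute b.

637

Using ab = gcd(a,b)·lcm(a,b) = 13·77077 = 1002001, we get b = 1002001/1573 = 637.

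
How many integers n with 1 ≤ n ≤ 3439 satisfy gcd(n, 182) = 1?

1361

Prime factors of 182: 2, 7, 13. Count integers ≤ 3439 divisible by none of them.
By inclusion–exclusion: 3439 − ⌊3439/2⌋ − ⌊3439/7⌋ − ⌊3439/13⌋ + ⌊3439/14⌋ + ⌊3439/26⌋ + ⌊3439/91⌋ − ⌊3439/182⌋ = 1361.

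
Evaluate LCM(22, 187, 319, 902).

22 = 2 · 11; 187 = 11 · 17; 319 = 11 · 29; 902 = 2 · 11 · 41
lcm takes max exponent of each prime: 2 · 11 · 17 · 29 · 41 = 444686

444686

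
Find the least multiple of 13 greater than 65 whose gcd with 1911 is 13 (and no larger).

Multiples of 13 above 65: 13·6, 13·7, … . Need the cofactor coprime to 1911/13 = 147.
Checking s = 6, 7, … the first with gcd(s, 147) = 1 is s = 8, giving 104.

104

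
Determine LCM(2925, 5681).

2925 = 3² · 5² · 13; 5681 = 13 · 19 · 23
max exponents: 3² · 5² · 13 · 19 · 23 = 1278225

1278225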